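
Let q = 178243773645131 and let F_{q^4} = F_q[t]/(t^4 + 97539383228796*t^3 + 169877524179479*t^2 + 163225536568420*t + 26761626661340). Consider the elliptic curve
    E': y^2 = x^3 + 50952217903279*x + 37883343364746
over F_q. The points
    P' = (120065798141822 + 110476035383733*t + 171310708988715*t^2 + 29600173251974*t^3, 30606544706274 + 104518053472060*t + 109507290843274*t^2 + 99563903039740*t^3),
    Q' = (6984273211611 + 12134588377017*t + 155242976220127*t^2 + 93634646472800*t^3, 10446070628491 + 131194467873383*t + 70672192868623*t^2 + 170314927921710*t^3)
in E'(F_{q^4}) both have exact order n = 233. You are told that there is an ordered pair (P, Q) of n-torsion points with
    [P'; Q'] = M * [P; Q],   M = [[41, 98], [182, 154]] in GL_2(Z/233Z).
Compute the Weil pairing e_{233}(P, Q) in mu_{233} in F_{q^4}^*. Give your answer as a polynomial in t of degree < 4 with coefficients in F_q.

Since e_{233}(P,P)=e_{233}(Q,Q)=1 and e_{233}(Q,P)=e_{233}(P,Q)^{-1}, expanding e_{233}(41*P + 98*Q,182*P + 154*Q) leaves e(P,Q)^det(M).
det(M) mod 233 = 128; its inverse in (Z/233)^* is 71 (check: 128*71 mod 233 = 1).
8-bit Miller (11101001) on E'/F_{178243773645131} with a'=50952217903279, b'=37883343364746: accumulate tangent/chord ratios at Q'+S and P'+S'.
The quotient is 86050584134081 + 143853357907075*t + 27369747267510*t^2 + 101850278967117*t^3.
Raise to 71: e(P,Q) = 55719812635151 + 16030983573879*t + 36013470004748*t^2 + 70938781595165*t^3 in mu_{233}.

55719812635151 + 16030983573879*t + 36013470004748*t^2 + 70938781595165*t^3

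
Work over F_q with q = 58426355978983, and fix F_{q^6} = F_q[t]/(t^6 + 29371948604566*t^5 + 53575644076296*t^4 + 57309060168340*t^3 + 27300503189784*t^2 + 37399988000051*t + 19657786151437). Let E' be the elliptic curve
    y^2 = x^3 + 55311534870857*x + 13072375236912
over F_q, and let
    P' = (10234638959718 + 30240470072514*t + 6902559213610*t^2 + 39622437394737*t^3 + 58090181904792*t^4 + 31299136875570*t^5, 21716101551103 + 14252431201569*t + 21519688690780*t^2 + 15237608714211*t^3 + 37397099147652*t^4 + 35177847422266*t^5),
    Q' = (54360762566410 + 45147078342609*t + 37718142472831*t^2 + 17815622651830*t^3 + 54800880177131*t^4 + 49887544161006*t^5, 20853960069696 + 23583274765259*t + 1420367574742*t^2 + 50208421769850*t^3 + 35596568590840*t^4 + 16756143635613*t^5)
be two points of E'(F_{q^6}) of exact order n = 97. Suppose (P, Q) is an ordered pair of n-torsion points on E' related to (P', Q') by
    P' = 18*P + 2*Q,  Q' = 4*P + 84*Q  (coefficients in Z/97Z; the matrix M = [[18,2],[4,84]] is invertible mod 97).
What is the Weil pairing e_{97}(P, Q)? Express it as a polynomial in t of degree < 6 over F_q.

28352513851707 + 33273690918278*t + 3616478526223*t^2 + 36532091146880*t^3 + 47696922694861*t^4 + 13023601584957*t^5

e_{97} is bilinear + alternating on E[97], so e_{97}(18*P + 2*Q, 4*P + 84*Q) = e_{97}(P,Q)^(18*84-2*4).
det M = 18*84 - 2*4 = 1504 = 49 (mod 97); 49^{-1} = 2 (mod 97).
Run Miller on y^2=x^3+55311534870857*x+13072375236912 over F_{58426355978983}: ladder 1100001 (7 bits); e = f_P(D_Q)/f_Q(D_P).
e_{97}(P',Q') = 54416099419072 + 12449525078393*t + 8977047198968*t^2 + 1791286942779*t^3 + 35816599671840*t^4 + 57675330982288*t^5.
e_{97}(P,Q) = (54416099419072 + 12449525078393*t + 8977047198968*t^2 + 1791286942779*t^3 + 35816599671840*t^4 + 57675330982288*t^5)^{2} = 28352513851707 + 33273690918278*t + 3616478526223*t^2 + 36532091146880*t^3 + 47696922694861*t^4 + 13023601584957*t^5.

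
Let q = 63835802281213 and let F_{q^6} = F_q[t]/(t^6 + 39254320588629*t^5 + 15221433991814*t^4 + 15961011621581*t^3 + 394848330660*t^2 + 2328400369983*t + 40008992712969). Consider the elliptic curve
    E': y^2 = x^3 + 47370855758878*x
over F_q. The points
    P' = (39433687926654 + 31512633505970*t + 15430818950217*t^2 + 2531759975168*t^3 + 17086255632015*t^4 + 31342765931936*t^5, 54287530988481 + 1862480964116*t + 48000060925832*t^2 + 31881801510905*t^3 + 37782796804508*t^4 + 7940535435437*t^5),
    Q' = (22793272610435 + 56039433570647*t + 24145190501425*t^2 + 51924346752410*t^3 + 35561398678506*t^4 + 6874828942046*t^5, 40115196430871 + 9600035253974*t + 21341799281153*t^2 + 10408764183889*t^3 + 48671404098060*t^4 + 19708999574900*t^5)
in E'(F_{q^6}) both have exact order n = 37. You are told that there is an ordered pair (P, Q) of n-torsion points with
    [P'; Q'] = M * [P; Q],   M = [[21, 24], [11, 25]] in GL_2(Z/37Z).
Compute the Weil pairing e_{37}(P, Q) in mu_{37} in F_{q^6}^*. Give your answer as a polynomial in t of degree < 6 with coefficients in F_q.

e_{37}(aP+bQ,cP+dQ) = e_{37}(P,Q)^(ad-bc); with (a,b,c,d)=(21,24,11,25) this gives the det-37 law.
det(M) mod 37 = 2; its inverse in (Z/37)^* is 19 (check: 2*19 mod 37 = 1).
6-bit Miller (100101) on E'/F_{63835802281213} with a'=47370855758878, b'=0: accumulate tangent/chord ratios at Q'+S and P'+S'.
The quotient is 710373379942 + 45924527855407*t + 33295352695074*t^2 + 23065163310259*t^3 + 50187377248129*t^4 + 6907909132097*t^5.
Thus e_{37}(P,Q) = 61255828625296 + 38168397542270*t + 41752149418842*t^2 + 20338501170561*t^3 + 37784514592320*t^4 + 59277422016954*t^5.

61255828625296 + 38168397542270*t + 41752149418842*t^2 + 20338501170561*t^3 + 37784514592320*t^4 + 59277422016954*t^5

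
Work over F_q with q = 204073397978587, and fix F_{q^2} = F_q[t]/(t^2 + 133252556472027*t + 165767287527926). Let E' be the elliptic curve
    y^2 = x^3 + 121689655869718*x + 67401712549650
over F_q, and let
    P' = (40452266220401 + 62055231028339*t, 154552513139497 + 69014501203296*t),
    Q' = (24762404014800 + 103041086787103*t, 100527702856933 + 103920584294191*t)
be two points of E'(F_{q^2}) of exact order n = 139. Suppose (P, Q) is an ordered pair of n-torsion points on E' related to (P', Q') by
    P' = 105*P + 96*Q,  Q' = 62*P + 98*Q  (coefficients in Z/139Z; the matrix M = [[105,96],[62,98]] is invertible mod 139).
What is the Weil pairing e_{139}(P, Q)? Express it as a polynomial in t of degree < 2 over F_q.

35424780637442 + 154685086454517*t

Alternating bilinearity on E[139] (values in mu_{139} in F_{204073397978587^2}) gives e(P',Q') = e(P,Q)^det(M).
det(M) mod 139 = 29; its inverse in (Z/139)^* is 24 (check: 29*24 mod 139 = 1).
8-bit Miller (10001011) on E'/F_{204073397978587} with a'=121689655869718, b'=67401712549650: accumulate tangent/chord ratios at Q'+S and P'+S'.
Result: e(P',Q') = 204017574676450 + 193289313410002*t.
Raise to 24: e(P,Q) = 35424780637442 + 154685086454517*t in mu_{139}.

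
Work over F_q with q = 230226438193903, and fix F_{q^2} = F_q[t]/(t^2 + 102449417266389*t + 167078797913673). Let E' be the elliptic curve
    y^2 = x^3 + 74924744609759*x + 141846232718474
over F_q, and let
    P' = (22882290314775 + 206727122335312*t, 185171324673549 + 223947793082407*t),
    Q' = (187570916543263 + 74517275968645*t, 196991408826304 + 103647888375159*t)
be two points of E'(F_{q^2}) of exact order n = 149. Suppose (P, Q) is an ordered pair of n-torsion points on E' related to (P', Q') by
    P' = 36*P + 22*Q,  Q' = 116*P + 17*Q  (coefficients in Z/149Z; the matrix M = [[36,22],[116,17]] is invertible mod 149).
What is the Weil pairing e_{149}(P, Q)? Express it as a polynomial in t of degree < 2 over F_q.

4823584996655 + 183787457083439*t

Under M = [[36,22],[116,17]] in GL_2(Z/149), e_{149}(P',Q') = e_{149}(P,Q)^(36*17-22*116 mod 149).
So e_{149}(P,Q) = e_{149}(P',Q')^{99}, since 146*99 = 1 mod 149.
n = 149 = (10010101)_2 (8 bits, wt 4); accumulate f_{149,P'}(Q'+S)/f_{149,P'}(S) along the 7-step ladder.
f_P(D_Q)/f_Q(D_P) = 85428514904980 + 130066666233087*t.
e_{149}(P,Q) = (85428514904980 + 130066666233087*t)^{99} = 4823584996655 + 183787457083439*t.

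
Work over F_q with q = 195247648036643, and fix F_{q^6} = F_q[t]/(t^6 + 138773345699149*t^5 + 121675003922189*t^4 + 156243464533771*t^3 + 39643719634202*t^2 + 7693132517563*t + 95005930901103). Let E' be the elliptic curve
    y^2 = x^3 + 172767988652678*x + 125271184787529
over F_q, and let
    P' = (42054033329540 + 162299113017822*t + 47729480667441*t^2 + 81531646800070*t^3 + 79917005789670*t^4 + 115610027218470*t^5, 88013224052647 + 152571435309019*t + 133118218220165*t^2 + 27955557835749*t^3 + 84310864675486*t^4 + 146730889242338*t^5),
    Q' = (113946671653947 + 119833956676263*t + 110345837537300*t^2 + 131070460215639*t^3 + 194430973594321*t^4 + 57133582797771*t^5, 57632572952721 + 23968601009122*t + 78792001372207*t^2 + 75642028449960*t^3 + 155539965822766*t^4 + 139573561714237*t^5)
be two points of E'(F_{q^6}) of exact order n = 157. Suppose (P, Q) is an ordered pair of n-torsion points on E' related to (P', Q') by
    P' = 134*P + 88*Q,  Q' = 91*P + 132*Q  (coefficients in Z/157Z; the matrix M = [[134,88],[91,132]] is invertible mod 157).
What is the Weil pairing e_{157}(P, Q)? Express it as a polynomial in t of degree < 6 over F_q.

Alternating bilinearity on E[157] (values in mu_{157} in F_{195247648036643^6}) gives e(P',Q') = e(P,Q)^det(M).
det(M) mod 157 = 103; its inverse in (Z/157)^* is 125 (check: 103*125 mod 157 = 1).
Double-and-add over 10011101: 8-1 doublings, 5-1 additions; each step l_{T,T}/v_{2T} or l_{T,P'}/v at Q'+S for random S.
The quotient is 173388484005152 + 183305192477293*t + 182720320539446*t^2 + 107913637522119*t^3 + 22918981271357*t^4 + 137950545485202*t^5.
Thus e_{157}(P,Q) = 31205415176978 + 4970525024420*t + 177722271370491*t^2 + 157097059178946*t^3 + 61781046639958*t^4 + 3854931920673*t^5.

31205415176978 + 4970525024420*t + 177722271370491*t^2 + 157097059178946*t^3 + 61781046639958*t^4 + 3854931920673*t^5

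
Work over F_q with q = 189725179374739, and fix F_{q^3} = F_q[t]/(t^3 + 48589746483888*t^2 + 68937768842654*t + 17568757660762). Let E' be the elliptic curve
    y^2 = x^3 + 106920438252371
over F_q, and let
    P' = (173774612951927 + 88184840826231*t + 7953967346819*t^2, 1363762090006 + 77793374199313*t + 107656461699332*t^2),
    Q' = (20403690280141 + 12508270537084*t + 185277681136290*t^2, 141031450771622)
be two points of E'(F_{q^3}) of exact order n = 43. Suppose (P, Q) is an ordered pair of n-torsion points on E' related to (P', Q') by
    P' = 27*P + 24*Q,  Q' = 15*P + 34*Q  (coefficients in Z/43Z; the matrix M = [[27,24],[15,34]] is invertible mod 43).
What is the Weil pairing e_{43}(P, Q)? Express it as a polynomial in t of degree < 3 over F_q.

Alternating bilinearity on E[43] (values in mu_{43} in F_{189725179374739^3}) gives e(P',Q') = e(P,Q)^det(M).
27*34 - 24*15 = 558; reduced mod 43: det = 42, inverse 42.
Run Miller on y^2=x^3+106920438252371 over F_{189725179374739}: ladder 101011 (6 bits); e = f_P(D_Q)/f_Q(D_P).
The quotient is 10946197025053 + 123765864461389*t + 85957099047336*t^2.
(10946197025053 + 123765864461389*t + 85957099047336*t^2)^{42} mod (189725179374739,f) = 105727106621355 + 18228154022980*t + 2458451476137*t^2.

105727106621355 + 18228154022980*t + 2458451476137*t^2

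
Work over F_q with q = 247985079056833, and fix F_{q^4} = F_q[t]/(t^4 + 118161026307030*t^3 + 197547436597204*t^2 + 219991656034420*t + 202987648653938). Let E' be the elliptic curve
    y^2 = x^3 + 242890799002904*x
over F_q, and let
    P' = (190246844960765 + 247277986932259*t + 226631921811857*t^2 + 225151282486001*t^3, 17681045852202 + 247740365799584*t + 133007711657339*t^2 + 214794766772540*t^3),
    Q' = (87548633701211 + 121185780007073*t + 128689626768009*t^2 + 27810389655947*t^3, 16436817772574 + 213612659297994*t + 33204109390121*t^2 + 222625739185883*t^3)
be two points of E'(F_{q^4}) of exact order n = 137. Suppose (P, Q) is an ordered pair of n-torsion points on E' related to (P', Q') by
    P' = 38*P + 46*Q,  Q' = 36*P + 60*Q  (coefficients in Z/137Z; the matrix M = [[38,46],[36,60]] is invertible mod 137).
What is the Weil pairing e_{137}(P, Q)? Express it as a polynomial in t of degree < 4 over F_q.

e_{137}(aP+bQ,cP+dQ) = e_{137}(P,Q)^(ad-bc); with (a,b,c,d)=(38,46,36,60) this gives the det-137 law.
Hence e(P,Q) = e(P',Q')^{128} where 128 = 76^{-1} mod 137.
n = 137 = (10001001)_2 (8 bits, wt 3); accumulate f_{137,P'}(Q'+S)/f_{137,P'}(S) along the 7-step ladder.
So e_{137}(P',Q') = 15202756581128 + 210762955343187*t + 36081565249145*t^2 + 30044641048176*t^3.
Raise to 128: e(P,Q) = 48499595567798 + 118782646285169*t + 2725575868182*t^2 + 246295081469898*t^3 in mu_{137}.

48499595567798 + 118782646285169*t + 2725575868182*t^2 + 246295081469898*t^3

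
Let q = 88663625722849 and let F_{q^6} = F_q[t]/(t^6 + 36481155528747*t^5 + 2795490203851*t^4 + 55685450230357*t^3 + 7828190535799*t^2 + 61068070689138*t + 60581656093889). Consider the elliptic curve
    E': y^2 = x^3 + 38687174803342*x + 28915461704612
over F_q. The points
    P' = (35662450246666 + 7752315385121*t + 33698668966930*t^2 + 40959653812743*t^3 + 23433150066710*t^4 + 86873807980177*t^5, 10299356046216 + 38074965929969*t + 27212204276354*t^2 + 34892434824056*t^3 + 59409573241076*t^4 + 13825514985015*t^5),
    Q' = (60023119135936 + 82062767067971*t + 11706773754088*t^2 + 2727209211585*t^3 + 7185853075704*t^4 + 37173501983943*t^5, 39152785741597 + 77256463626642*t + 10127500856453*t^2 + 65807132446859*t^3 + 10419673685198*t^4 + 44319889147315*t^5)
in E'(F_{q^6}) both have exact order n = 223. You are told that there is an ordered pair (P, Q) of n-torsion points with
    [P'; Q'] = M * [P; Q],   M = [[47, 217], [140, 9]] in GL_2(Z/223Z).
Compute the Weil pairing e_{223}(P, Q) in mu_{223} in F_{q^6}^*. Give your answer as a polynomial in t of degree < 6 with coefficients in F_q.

Since e_{223}(P,P)=e_{223}(Q,Q)=1 and e_{223}(Q,P)=e_{223}(P,Q)^{-1}, expanding e_{223}(47*P + 217*Q,140*P + 9*Q) leaves e(P,Q)^det(M).
det(M) mod 223 = 148; its inverse in (Z/223)^* is 110 (check: 148*110 mod 223 = 1).
8-bit Miller (11011111) on E'/F_{88663625722849} with a'=38687174803342, b'=28915461704612: accumulate tangent/chord ratios at Q'+S and P'+S'.
Miller gives e_{223}(P',Q') = 54250236991492 + 44045123625316*t + 48232263294000*t^2 + 43039609156553*t^3 + 16726467925943*t^4 + 80129134199942*t^5 in F_{88663625722849^6}.
Finally e_{223}(P,Q) = 42735550757356 + 22671111065353*t + 34260040721682*t^2 + 18409252101650*t^3 + 74149196428788*t^4 + 35407154928792*t^5.

42735550757356 + 22671111065353*t + 34260040721682*t^2 + 18409252101650*t^3 + 74149196428788*t^4 + 35407154928792*t^5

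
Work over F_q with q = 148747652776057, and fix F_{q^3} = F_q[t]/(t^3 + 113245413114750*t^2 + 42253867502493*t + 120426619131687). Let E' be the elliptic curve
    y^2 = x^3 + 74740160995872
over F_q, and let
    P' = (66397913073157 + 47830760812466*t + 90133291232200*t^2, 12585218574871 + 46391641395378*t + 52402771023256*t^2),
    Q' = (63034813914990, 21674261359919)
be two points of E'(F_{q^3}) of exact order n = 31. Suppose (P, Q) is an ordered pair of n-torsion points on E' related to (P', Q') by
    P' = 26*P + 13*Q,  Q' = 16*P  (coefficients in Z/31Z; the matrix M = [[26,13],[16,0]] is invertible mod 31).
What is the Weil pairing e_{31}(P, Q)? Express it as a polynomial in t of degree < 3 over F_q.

82377580056906 + 122075653197290*t + 37396218585103*t^2

Alternating bilinearity on E[31] (values in mu_{31} in F_{148747652776057^3}) gives e(P',Q') = e(P,Q)^det(M).
det(M) mod 31 = 9; its inverse in (Z/31)^* is 7 (check: 9*7 mod 31 = 1).
Run Miller on y^2=x^3+74740160995872 over F_{148747652776057}: ladder 11111 (5 bits); e = f_P(D_Q)/f_Q(D_P).
So e_{31}(P',Q') = 33611291424955 + 78055820165912*t + 126124800744738*t^2.
Finally e_{31}(P,Q) = 82377580056906 + 122075653197290*t + 37396218585103*t^2.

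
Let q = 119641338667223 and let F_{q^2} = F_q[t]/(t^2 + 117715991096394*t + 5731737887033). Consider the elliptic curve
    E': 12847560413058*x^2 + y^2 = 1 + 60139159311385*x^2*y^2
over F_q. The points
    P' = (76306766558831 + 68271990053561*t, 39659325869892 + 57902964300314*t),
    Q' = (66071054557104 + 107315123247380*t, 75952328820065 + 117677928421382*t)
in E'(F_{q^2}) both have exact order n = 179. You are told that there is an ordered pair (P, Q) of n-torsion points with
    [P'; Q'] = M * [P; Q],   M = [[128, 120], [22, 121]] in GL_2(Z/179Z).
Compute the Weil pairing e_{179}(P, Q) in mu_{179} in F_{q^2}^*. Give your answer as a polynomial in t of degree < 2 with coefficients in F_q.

The 179-Weil pairing on E[179] over F_{119641338667223} is alternating-bilinear: e_{179}(P',Q') = e_{179}(P,Q)^det(M).
Inverting 139 mod 179: 85. Thus e_{179}(P,Q) = e(P',Q')^{85}.
Edwards->Montgomery: u=(1+y)/(1-y), v=u/x -> 70757193258531v^2=u^3+84600356503414u^2+u; then x_W=18087434942224u+32104676398611: y^2=x^3+87390998215488*x+117359959576287.
Build f_{179,P'} and f_{179,Q'} via the 8-bit ladder of 179=10110011_2; evaluate at shifted divisors; quotient in F_{119641338667223^2}.
Miller gives e_{179}(P',Q') = 45086835603899 + 19352192161256*t in F_{119641338667223^2}.
Finally e_{179}(P,Q) = 94476016566955 + 59735167216062*t.

94476016566955 + 59735167216062*t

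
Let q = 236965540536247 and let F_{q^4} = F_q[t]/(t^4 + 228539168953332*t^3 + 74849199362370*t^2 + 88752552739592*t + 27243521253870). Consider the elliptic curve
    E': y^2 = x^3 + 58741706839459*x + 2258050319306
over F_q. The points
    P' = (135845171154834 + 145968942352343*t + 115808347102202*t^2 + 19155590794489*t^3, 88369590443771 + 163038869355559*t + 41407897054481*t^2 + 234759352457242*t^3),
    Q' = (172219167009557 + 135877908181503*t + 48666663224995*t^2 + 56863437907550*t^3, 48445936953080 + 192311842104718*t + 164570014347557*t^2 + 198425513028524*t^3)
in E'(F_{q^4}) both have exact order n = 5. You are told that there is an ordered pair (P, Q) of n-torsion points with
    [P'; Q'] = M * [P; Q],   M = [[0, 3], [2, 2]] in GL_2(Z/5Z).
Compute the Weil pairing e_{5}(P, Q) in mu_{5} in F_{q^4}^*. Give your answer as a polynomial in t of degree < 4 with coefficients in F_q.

Alternating bilinearity on E[5] (values in mu_{5} in F_{236965540536247^4}) gives e(P',Q') = e(P,Q)^det(M).
Hence e(P,Q) = e(P',Q')^{4} where 4 = 4^{-1} mod 5.
3-bit Miller (101) on E'/F_{236965540536247} with a'=58741706839459, b'=2258050319306: accumulate tangent/chord ratios at Q'+S and P'+S'.
Miller gives e_{5}(P',Q') = 66218689204632 + 201227377236272*t + 118408160488814*t^2 + 25123215635204*t^3 in F_{236965540536247^4}.
Thus e_{5}(P,Q) = 74333399270596 + 158738873574837*t + 217185364956225*t^2 + 62463724251824*t^3.

74333399270596 + 158738873574837*t + 217185364956225*t^2 + 62463724251824*t^3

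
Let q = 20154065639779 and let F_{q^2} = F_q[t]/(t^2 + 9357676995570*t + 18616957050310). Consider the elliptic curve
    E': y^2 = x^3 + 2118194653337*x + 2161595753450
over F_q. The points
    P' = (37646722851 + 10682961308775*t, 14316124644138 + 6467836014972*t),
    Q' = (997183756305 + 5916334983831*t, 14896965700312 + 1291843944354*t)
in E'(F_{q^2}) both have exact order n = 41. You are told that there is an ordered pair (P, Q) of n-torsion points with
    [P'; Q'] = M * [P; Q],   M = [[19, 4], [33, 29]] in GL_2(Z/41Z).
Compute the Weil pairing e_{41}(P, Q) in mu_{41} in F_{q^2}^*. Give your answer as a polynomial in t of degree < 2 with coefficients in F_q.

e_{41} is bilinear + alternating on E[41], so e_{41}(19*P + 4*Q, 33*P + 29*Q) = e_{41}(P,Q)^(19*29-4*33).
19*29 - 4*33 = 419; reduced mod 41: det = 9, inverse 32.
Miller loop for e_{41} over F_{20154065639779^2}: bits of 41 = 101001; 5 double steps + 2 add steps, l/v at each.
So e_{41}(P',Q') = 12161494915974 + 1301634842647*t.
Finally e_{41}(P,Q) = 1168500108731 + 3527162141900*t.

1168500108731 + 3527162141900*t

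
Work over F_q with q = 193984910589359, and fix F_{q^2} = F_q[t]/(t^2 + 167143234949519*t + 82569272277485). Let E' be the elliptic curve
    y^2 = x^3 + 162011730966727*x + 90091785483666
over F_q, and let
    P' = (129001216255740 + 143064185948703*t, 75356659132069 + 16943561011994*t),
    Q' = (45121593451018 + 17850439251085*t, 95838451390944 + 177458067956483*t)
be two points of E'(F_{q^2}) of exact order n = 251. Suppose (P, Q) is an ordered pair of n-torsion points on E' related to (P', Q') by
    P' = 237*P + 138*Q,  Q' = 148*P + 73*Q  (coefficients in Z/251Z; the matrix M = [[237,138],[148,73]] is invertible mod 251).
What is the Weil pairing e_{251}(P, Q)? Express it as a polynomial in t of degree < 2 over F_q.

Under M = [[237,138],[148,73]] in GL_2(Z/251), e_{251}(P',Q') = e_{251}(P,Q)^(237*73-138*148 mod 251).
So e_{251}(P,Q) = e_{251}(P',Q')^{52}, since 140*52 = 1 mod 251.
8-bit Miller (11111011) on E'/F_{193984910589359} with a'=162011730966727, b'=90091785483666: accumulate tangent/chord ratios at Q'+S and P'+S'.
e_{251}(P',Q') = 129242089928047 + 148189841663917*t.
e_{251}(P,Q) = (129242089928047 + 148189841663917*t)^{52} = 11668620236971 + 117114858111722*t.

11668620236971 + 117114858111722*t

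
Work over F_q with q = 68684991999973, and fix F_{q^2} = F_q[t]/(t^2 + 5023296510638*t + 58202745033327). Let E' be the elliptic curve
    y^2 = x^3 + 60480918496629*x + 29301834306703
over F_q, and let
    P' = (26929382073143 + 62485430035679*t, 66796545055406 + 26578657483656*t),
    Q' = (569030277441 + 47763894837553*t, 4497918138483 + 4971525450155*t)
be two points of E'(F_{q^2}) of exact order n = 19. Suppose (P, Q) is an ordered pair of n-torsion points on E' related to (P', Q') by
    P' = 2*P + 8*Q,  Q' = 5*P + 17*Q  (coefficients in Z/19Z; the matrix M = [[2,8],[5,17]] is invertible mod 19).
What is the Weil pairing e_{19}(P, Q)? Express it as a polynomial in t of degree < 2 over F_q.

38946491451731 + 68659091176804*t

Alternating bilinearity on E[19] (values in mu_{19} in F_{68684991999973^2}) gives e(P',Q') = e(P,Q)^det(M).
So e_{19}(P,Q) = e_{19}(P',Q')^{3}, since 13*3 = 1 mod 19.
Miller loop for e_{19} over F_{68684991999973^2}: bits of 19 = 10011; 4 double steps + 2 add steps, l/v at each.
e_{19}(P',Q') = 41232812091458 + 44718011150787*t.
e_{19}(P,Q) = (41232812091458 + 44718011150787*t)^{3} = 38946491451731 + 68659091176804*t.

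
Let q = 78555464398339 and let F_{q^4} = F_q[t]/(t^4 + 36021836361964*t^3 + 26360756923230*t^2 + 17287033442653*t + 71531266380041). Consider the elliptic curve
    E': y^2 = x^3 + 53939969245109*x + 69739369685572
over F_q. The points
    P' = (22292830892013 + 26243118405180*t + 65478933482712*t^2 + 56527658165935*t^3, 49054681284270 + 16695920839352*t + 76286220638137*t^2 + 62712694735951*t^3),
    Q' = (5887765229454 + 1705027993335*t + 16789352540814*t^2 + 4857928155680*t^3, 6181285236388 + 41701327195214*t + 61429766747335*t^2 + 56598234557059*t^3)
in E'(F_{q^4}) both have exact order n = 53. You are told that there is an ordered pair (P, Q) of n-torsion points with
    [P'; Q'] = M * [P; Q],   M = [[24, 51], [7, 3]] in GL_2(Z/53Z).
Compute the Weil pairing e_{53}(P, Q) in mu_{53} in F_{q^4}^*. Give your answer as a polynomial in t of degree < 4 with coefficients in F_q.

42018904048840 + 76654815446684*t + 34282203611910*t^2 + 77689383338136*t^3

Since e_{53}(P,P)=e_{53}(Q,Q)=1 and e_{53}(Q,P)=e_{53}(P,Q)^{-1}, expanding e_{53}(24*P + 51*Q,7*P + 3*Q) leaves e(P,Q)^det(M).
24*3 - 51*7 = -285; reduced mod 53: det = 33, inverse 45.
n = 53 = (110101)_2 (6 bits, wt 4); accumulate f_{53,P'}(Q'+S)/f_{53,P'}(S) along the 5-step ladder.
Result: e(P',Q') = 10563851933002 + 51388320020099*t + 69461939656049*t^2 + 7830655774673*t^3.
(10563851933002 + 51388320020099*t + 69461939656049*t^2 + 7830655774673*t^3)^{45} mod (78555464398339,f) = 42018904048840 + 76654815446684*t + 34282203611910*t^2 + 77689383338136*t^3.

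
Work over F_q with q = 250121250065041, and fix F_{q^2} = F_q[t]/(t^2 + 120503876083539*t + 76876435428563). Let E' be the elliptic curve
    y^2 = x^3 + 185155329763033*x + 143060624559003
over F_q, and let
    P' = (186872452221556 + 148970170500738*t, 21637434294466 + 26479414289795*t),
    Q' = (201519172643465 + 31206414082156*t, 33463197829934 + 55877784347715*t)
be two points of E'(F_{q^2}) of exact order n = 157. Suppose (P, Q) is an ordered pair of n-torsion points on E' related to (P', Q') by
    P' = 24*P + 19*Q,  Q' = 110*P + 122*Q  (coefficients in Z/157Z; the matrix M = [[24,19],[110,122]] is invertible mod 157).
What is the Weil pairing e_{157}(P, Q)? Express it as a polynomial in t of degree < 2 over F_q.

e_{157} is bilinear + alternating on E[157], so e_{157}(24*P + 19*Q, 110*P + 122*Q) = e_{157}(P,Q)^(24*122-19*110).
So e_{157}(P,Q) = e_{157}(P',Q')^{80}, since 53*80 = 1 mod 157.
Build f_{157,P'} and f_{157,Q'} via the 8-bit ladder of 157=10011101_2; evaluate at shifted divisors; quotient in F_{250121250065041^2}.
e_{157}(P',Q') = 221668712544399 + 163469932183244*t.
Thus e_{157}(P,Q) = 235580130605342 + 209699268690593*t.

235580130605342 + 209699268690593*t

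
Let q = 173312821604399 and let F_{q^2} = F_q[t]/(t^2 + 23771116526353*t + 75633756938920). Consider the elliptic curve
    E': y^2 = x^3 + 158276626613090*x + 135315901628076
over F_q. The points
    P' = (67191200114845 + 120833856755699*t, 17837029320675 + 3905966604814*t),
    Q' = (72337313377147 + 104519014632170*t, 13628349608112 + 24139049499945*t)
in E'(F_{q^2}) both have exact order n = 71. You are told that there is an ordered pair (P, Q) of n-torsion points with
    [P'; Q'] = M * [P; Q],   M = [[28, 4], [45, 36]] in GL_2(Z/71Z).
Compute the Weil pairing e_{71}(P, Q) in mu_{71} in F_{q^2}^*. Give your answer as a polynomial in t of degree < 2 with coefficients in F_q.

Under M = [[28,4],[45,36]] in GL_2(Z/71), e_{71}(P',Q') = e_{71}(P,Q)^(28*36-4*45 mod 71).
Hence e(P,Q) = e(P',Q')^{68} where 68 = 47^{-1} mod 71.
n = 71 = (1000111)_2 (7 bits, wt 4); accumulate f_{71,P'}(Q'+S)/f_{71,P'}(S) along the 6-step ladder.
f_P(D_Q)/f_Q(D_P) = 146495769010221 + 114323974051774*t.
Raise to 68: e(P,Q) = 57492619435599 + 100880890697097*t in mu_{71}.

57492619435599 + 100880890697097*t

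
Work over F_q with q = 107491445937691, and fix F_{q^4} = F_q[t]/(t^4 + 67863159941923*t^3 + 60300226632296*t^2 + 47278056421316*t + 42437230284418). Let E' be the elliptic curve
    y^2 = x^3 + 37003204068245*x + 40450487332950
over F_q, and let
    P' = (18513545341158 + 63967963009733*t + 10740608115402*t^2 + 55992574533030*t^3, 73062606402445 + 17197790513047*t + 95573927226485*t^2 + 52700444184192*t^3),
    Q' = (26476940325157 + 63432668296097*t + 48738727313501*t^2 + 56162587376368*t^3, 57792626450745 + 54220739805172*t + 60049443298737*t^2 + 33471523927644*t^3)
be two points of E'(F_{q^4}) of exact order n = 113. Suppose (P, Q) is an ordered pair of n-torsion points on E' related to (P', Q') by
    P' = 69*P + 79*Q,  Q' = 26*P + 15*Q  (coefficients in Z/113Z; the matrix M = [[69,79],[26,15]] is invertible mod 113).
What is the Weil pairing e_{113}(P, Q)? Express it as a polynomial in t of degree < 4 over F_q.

91026480425196 + 83545848630290*t + 14182652466498*t^2 + 44171302536732*t^3

The 113-Weil pairing on E[113] over F_{107491445937691} is alternating-bilinear: e_{113}(P',Q') = e_{113}(P,Q)^det(M).
Hence e(P,Q) = e(P',Q')^{56} where 56 = 111^{-1} mod 113.
Build f_{113,P'} and f_{113,Q'} via the 7-bit ladder of 113=1110001_2; evaluate at shifted divisors; quotient in F_{107491445937691^4}.
Miller gives e_{113}(P',Q') = 68497336963317 + 20552113396891*t + 11100173540277*t^2 + 88955413005067*t^3 in F_{107491445937691^4}.
(68497336963317 + 20552113396891*t + 11100173540277*t^2 + 88955413005067*t^3)^{56} mod (107491445937691,f) = 91026480425196 + 83545848630290*t + 14182652466498*t^2 + 44171302536732*t^3.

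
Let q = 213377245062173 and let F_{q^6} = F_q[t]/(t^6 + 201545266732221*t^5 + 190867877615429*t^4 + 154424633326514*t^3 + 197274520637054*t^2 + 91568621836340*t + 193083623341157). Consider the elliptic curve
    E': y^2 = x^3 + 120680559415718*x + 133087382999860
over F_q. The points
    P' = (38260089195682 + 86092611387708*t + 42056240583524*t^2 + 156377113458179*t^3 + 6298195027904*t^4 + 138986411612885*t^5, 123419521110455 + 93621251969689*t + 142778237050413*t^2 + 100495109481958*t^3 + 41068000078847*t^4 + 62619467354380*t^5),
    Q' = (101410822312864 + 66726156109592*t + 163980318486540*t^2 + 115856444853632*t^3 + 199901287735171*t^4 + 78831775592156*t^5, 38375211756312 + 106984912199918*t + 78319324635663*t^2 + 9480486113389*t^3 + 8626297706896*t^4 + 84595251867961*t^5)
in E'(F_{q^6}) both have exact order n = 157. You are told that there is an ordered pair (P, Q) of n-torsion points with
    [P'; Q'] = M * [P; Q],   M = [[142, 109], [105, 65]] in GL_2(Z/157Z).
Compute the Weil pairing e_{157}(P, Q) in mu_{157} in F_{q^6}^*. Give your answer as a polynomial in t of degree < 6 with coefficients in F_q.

179620964462776 + 87659525833222*t + 92091724581835*t^2 + 165546332856153*t^3 + 86539270484301*t^4 + 64189377001049*t^5

Since e_{157}(P,P)=e_{157}(Q,Q)=1 and e_{157}(Q,P)=e_{157}(P,Q)^{-1}, expanding e_{157}(142*P + 109*Q,105*P + 65*Q) leaves e(P,Q)^det(M).
Inverting 140 mod 157: 120. Thus e_{157}(P,Q) = e(P',Q')^{120}.
Build f_{157,P'} and f_{157,Q'} via the 8-bit ladder of 157=10011101_2; evaluate at shifted divisors; quotient in F_{213377245062173^6}.
The quotient is 138658257316088 + 162266354770572*t + 76491876729499*t^2 + 187684300566210*t^3 + 59300437973335*t^4 + 27848330932846*t^5.
(138658257316088 + 162266354770572*t + 76491876729499*t^2 + 187684300566210*t^3 + 59300437973335*t^4 + 27848330932846*t^5)^{120} mod (213377245062173,f) = 179620964462776 + 87659525833222*t + 92091724581835*t^2 + 165546332856153*t^3 + 86539270484301*t^4 + 64189377001049*t^5.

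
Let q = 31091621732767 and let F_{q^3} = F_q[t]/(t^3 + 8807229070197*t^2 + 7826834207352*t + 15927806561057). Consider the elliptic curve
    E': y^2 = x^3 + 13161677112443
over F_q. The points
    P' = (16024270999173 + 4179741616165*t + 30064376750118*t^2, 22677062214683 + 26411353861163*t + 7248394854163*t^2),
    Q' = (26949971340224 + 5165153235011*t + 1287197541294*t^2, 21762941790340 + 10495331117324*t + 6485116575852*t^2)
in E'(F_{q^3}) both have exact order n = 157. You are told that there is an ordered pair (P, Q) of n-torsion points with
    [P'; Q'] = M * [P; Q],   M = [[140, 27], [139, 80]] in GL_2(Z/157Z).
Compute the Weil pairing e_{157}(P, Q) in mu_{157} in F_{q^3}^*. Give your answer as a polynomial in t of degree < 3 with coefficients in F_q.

e_{157}(aP+bQ,cP+dQ) = e_{157}(P,Q)^(ad-bc); with (a,b,c,d)=(140,27,139,80) this gives the det-157 law.
So e_{157}(P,Q) = e_{157}(P',Q')^{127}, since 68*127 = 1 mod 157.
Miller loop for e_{157} over F_{31091621732767^3}: bits of 157 = 10011101; 7 double steps + 4 add steps, l/v at each.
So e_{157}(P',Q') = 19385980967828 + 8028542496198*t + 18657371993126*t^2.
Finally e_{157}(P,Q) = 27092662451832 + 28544582106669*t + 7127017665660*t^2.

27092662451832 + 28544582106669*t + 7127017665660*t^2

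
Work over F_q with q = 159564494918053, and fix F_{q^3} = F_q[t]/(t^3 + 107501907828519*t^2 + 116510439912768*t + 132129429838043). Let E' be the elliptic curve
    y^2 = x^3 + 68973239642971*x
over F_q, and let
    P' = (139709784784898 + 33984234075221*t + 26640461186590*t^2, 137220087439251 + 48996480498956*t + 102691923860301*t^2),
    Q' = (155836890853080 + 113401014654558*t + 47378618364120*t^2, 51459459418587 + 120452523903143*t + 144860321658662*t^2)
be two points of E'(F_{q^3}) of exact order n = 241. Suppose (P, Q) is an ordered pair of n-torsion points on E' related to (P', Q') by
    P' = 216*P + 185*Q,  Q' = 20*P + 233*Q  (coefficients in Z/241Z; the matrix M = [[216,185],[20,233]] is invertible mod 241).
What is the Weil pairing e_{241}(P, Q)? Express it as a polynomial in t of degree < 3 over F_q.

91315861358082 + 34107538035877*t + 154350266144622*t^2

Alternating bilinearity on E[241] (values in mu_{241} in F_{159564494918053^3}) gives e(P',Q') = e(P,Q)^det(M).
det M = 216*233 - 185*20 = 46628 = 115 (mod 241); 115^{-1} = 197 (mod 241).
Build f_{241,P'} and f_{241,Q'} via the 8-bit ladder of 241=11110001_2; evaluate at shifted divisors; quotient in F_{159564494918053^3}.
So e_{241}(P',Q') = 99823851124602 + 112088699058150*t + 80360819723758*t^2.
(99823851124602 + 112088699058150*t + 80360819723758*t^2)^{197} mod (159564494918053,f) = 91315861358082 + 34107538035877*t + 154350266144622*t^2.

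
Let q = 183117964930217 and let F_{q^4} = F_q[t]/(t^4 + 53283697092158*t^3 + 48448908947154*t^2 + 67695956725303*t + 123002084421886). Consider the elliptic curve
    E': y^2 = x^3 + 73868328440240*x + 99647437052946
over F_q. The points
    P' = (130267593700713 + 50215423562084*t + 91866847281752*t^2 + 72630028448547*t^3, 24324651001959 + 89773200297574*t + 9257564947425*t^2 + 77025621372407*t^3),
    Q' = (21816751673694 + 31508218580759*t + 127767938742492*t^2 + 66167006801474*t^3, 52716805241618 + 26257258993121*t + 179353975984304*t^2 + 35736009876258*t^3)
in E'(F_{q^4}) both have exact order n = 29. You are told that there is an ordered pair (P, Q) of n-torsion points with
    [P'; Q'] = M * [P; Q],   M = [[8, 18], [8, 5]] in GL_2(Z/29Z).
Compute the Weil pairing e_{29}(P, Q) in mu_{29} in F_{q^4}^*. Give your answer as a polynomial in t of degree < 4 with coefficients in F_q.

166437307646367 + 174208661180703*t + 152529946186071*t^2 + 92601094923688*t^3

Under M = [[8,18],[8,5]] in GL_2(Z/29), e_{29}(P',Q') = e_{29}(P,Q)^(8*5-18*8 mod 29).
det(M) mod 29 = 12; its inverse in (Z/29)^* is 17 (check: 12*17 mod 29 = 1).
5-bit Miller (11101) on E'/F_{183117964930217} with a'=73868328440240, b'=99647437052946: accumulate tangent/chord ratios at Q'+S and P'+S'.
Result: e(P',Q') = 5730910026430 + 163402827179430*t + 68331754192004*t^2 + 19274815875115*t^3.
Thus e_{29}(P,Q) = 166437307646367 + 174208661180703*t + 152529946186071*t^2 + 92601094923688*t^3.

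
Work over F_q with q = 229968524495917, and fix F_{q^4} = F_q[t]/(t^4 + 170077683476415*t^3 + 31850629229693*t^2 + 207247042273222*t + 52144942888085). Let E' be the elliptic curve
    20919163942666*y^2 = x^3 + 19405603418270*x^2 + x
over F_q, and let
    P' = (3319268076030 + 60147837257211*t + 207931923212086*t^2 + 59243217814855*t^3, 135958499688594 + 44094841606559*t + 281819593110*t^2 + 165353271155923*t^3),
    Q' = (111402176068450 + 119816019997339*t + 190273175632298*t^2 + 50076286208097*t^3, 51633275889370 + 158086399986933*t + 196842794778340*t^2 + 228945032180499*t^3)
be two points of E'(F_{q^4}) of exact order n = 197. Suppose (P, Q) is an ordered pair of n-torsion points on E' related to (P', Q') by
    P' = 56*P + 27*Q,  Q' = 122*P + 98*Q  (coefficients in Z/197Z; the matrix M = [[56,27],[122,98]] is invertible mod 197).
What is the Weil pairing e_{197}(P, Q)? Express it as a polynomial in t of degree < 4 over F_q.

34790015992199 + 59682607358655*t + 162772906654251*t^2 + 141723660310470*t^3

e_{197} is bilinear + alternating on E[197], so e_{197}(56*P + 27*Q, 122*P + 98*Q) = e_{197}(P,Q)^(56*98-27*122).
56*98 - 27*122 = 2194; reduced mod 197: det = 27, inverse 73.
Undo Montgomery via alpha=24502477207182, beta=80118859169901: (a',b')=(196866733976500,55812412770529) over F_{229968524495917}.
Run Miller on y^2=x^3+196866733976500*x+55812412770529 over F_{229968524495917}: ladder 11000101 (8 bits); e = f_P(D_Q)/f_Q(D_P).
Miller gives e_{197}(P',Q') = 89918295669742 + 127011259157455*t + 105286143295385*t^2 + 84870474386434*t^3 in F_{229968524495917^4}.
(89918295669742 + 127011259157455*t + 105286143295385*t^2 + 84870474386434*t^3)^{73} mod (229968524495917,f) = 34790015992199 + 59682607358655*t + 162772906654251*t^2 + 141723660310470*t^3.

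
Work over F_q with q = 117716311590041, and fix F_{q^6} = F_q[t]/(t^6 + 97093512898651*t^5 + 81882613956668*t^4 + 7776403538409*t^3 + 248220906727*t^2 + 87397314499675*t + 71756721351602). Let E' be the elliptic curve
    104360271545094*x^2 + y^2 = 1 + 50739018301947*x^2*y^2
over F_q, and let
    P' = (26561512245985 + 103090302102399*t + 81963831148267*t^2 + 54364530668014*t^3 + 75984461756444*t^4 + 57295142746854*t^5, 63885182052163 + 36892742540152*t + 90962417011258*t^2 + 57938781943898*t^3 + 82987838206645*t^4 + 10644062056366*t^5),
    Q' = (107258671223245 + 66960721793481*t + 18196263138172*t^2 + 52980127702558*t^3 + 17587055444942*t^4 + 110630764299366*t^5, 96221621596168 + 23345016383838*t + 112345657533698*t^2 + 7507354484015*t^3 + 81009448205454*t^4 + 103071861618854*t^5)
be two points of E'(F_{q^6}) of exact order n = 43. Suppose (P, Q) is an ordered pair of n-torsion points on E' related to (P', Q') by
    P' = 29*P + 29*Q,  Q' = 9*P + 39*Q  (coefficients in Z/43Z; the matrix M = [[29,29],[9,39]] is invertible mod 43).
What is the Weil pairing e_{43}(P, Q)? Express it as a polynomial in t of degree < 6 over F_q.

Alternating bilinearity on E[43] (values in mu_{43} in F_{117716311590041^6}) gives e(P',Q') = e(P,Q)^det(M).
29*39 - 29*9 = 870; reduced mod 43: det = 10, inverse 13.
Edwards a_E,d_E -> Montgomery A=3662472769073,B=6573044833595 -> Weierstrass 97130478287514,42345539624318 via alpha=84708037436194,beta=42834391208297.
Miller loop for e_{43} over F_{117716311590041^6}: bits of 43 = 101011; 5 double steps + 3 add steps, l/v at each.
So e_{43}(P',Q') = 55143799238432 + 59962261499342*t + 80592821930561*t^2 + 88723875362478*t^3 + 57043670827872*t^4 + 32170368294765*t^5.
e_{43}(P,Q) = (55143799238432 + 59962261499342*t + 80592821930561*t^2 + 88723875362478*t^3 + 57043670827872*t^4 + 32170368294765*t^5)^{13} = 51105100976516 + 64343202759352*t + 15680673596502*t^2 + 39575781781481*t^3 + 21276798217536*t^4 + 57565660835855*t^5.

51105100976516 + 64343202759352*t + 15680673596502*t^2 + 39575781781481*t^3 + 21276798217536*t^4 + 57565660835855*t^5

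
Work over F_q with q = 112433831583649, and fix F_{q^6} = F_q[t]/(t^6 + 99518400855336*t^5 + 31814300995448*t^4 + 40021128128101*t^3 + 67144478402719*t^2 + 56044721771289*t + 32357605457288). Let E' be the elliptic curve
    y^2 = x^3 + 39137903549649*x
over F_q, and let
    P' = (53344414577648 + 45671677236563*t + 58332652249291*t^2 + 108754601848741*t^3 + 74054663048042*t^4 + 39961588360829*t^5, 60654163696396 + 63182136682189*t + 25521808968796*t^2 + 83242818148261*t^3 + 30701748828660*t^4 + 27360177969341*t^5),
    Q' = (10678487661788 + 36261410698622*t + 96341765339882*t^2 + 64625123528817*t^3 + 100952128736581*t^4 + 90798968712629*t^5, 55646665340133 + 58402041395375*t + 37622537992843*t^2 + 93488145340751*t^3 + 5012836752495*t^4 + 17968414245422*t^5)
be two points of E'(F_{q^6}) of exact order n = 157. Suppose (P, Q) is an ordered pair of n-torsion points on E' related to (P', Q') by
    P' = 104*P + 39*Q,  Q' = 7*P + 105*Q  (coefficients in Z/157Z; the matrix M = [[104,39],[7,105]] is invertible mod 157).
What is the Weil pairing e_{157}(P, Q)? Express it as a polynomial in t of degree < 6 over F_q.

105466563766538 + 106322720714781*t + 14361482591350*t^2 + 81239380881272*t^3 + 108677247608757*t^4 + 111499539360335*t^5

e_{157} is bilinear + alternating on E[157], so e_{157}(104*P + 39*Q, 7*P + 105*Q) = e_{157}(P,Q)^(104*105-39*7).
Inverting 128 mod 157: 92. Thus e_{157}(P,Q) = e(P',Q')^{92}.
8-bit Miller (10011101) on E'/F_{112433831583649} with a'=39137903549649, b'=0: accumulate tangent/chord ratios at Q'+S and P'+S'.
The quotient is 20475282200496 + 3466724163850*t + 56386038095111*t^2 + 62114359701565*t^3 + 53622398122177*t^4 + 86650998492902*t^5.
(20475282200496 + 3466724163850*t + 56386038095111*t^2 + 62114359701565*t^3 + 53622398122177*t^4 + 86650998492902*t^5)^{92} mod (112433831583649,f) = 105466563766538 + 106322720714781*t + 14361482591350*t^2 + 81239380881272*t^3 + 108677247608757*t^4 + 111499539360335*t^5.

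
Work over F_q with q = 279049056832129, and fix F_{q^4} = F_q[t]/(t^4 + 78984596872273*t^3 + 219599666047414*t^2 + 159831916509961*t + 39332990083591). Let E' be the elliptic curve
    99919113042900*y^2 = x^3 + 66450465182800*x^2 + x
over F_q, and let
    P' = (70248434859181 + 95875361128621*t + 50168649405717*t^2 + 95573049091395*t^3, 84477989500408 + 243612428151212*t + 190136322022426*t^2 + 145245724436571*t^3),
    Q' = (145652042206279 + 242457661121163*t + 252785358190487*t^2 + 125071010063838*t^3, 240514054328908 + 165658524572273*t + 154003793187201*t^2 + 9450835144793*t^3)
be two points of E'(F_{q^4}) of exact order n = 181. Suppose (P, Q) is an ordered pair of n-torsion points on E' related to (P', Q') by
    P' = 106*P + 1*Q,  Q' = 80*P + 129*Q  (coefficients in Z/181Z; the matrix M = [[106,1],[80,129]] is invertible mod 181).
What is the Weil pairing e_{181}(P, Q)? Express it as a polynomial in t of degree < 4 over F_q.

Alternating bilinearity on E[181] (values in mu_{181} in F_{279049056832129^4}) gives e(P',Q') = e(P,Q)^det(M).
det(M) mod 181 = 19; its inverse in (Z/181)^* is 162 (check: 19*162 mod 181 = 1).
Undo Montgomery via alpha=263819011376923, beta=13534675810387: (a',b')=(146321195809826,0) over F_{279049056832129}.
Double-and-add over 10110101: 8-1 doublings, 5-1 additions; each step l_{T,T}/v_{2T} or l_{T,P'}/v at Q'+S for random S.
The quotient is 7615237776577 + 121912712291712*t + 97239184841692*t^2 + 272494361108690*t^3.
e_{181}(P,Q) = (7615237776577 + 121912712291712*t + 97239184841692*t^2 + 272494361108690*t^3)^{162} = 72448416774062 + 201329993906616*t + 235428355934858*t^2 + 157170761333882*t^3.

72448416774062 + 201329993906616*t + 235428355934858*t^2 + 157170761333882*t^3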